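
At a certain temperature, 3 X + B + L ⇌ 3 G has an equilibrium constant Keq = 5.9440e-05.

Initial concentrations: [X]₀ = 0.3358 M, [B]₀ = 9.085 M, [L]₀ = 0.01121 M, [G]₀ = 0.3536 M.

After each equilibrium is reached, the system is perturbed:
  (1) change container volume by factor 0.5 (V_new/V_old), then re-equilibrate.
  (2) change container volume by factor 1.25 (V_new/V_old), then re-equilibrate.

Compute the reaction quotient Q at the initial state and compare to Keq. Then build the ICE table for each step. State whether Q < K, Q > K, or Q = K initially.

Q₀ = 11.46 vs Keq = 5.9440e-05 ⇒ Q>K, reverse
Step 1:
                  X         B         L         G
  init       0.3358     9.085   0.01121    0.3536
  Δ          0.3269     0.109     0.109   -0.3269
  eq         0.6627     9.194    0.1202   0.02674
  solve Keq expr → x = -0.109; check Q = 5.9440e-05
Then change container volume by factor 0.5 (V_new/V_old).
Step 2:
                  X         B         L         G
  init        1.325     18.39    0.2403   0.05347
  Δ        -0.02846 -0.009488 -0.009488   0.02846
  eq          1.297     18.38    0.2308   0.08193
  solve Keq expr → x = 0.009488; check Q = 5.9440e-05
Then change container volume by factor 1.25 (V_new/V_old).
Step 3:
                  X         B         L         G
  init        1.037      14.7    0.1847   0.06555
  Δ         0.00832  0.002773  0.002773  -0.00832
  eq          1.046     14.71    0.1874   0.05723
  solve Keq expr → x = -0.002773; check Q = 5.9440e-05

Q₀ = 11.46; Q > K (proceeds reverse)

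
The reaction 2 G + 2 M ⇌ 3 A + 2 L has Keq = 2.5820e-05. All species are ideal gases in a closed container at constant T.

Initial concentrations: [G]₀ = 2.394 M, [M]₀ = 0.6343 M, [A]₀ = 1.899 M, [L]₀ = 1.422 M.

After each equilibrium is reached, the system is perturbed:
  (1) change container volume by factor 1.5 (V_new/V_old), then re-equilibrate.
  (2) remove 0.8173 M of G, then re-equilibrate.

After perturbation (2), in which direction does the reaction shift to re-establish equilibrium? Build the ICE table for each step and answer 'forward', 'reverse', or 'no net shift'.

Direction: reverse

Q₀ = 6.005 vs Keq = 2.5820e-05 ⇒ Q>K, reverse
Step 1:
                  G         M         A         L
  Initial     2.394    0.6343     1.899     1.422
  Change      1.119     1.119    -1.679    -1.119
  Equil       3.513     1.753    0.2202    0.3028
  solve Keq expr → x = -0.5596; check Q = 2.5820e-05
Then change container volume by factor 1.5 (V_new/V_old).
Step 2:
                  G         M         A         L
  Initial     2.342     1.169    0.1468    0.2019
  Change   -0.00978  -0.00978   0.01467   0.00978
  Equil       2.332     1.159    0.1615    0.2117
  solve Keq expr → x = 0.00489; check Q = 2.5820e-05
Then remove 0.8173 M of G.
Step 3:
                  G         M         A         L
  Initial     1.515     1.159    0.1615    0.2117
  Change    0.01974   0.01974   -0.0296  -0.01974
  Equil       1.535     1.179    0.1319    0.1919
  solve Keq expr → x = -0.009868; check Q = 2.5820e-05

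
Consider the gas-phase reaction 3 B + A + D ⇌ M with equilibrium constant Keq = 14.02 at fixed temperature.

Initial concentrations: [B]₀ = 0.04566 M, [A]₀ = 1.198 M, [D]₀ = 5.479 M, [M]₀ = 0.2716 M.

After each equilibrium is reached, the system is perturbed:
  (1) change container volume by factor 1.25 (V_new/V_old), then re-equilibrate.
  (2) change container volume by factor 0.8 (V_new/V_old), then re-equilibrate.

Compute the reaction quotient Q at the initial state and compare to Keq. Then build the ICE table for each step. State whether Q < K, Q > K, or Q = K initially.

Q₀ = 434.7; Q > K (proceeds reverse)

Q₀ = 434.7 vs Keq = 14.02 ⇒ Q>K, reverse
Step 1:
                  B         A         D         M
  Initial   0.04566     1.198     5.479    0.2716
  Change    0.09085   0.03028   0.03028  -0.03028
  Equil      0.1365     1.228     5.509    0.2413
  solve Keq expr → x = -0.03028; check Q = 14.02
Then change container volume by factor 1.25 (V_new/V_old).
Step 2:
                  B         A         D         M
  Initial    0.1092    0.9826     4.407    0.1931
  Change    0.03421    0.0114    0.0114   -0.0114
  Equil      0.1434     0.994     4.419    0.1817
  solve Keq expr → x = -0.0114; check Q = 14.02
Then change container volume by factor 0.8 (V_new/V_old).
Step 3:
                  B         A         D         M
  Initial    0.1793     1.243     5.524    0.2271
  Change   -0.04276  -0.01425  -0.01425   0.01425
  Equil      0.1365     1.228     5.509    0.2413
  solve Keq expr → x = 0.01425; check Q = 14.02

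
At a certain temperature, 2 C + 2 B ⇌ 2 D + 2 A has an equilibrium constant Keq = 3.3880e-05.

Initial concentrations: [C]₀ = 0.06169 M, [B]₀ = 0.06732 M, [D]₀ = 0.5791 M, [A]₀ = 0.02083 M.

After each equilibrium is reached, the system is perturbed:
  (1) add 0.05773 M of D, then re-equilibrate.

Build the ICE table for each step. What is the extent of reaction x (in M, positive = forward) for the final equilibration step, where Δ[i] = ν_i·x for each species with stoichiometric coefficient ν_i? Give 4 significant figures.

Q₀ = 8.437 vs Keq = 3.3880e-05 ⇒ Q>K, reverse
Step 1:
                  C         B         D         A
  Initial   0.06169   0.06732    0.5791   0.02083
  Change    0.02075   0.02075  -0.02075  -0.02075
  Equil     0.08244   0.08807    0.5583 7.5697e-05
  solve Keq expr → x = -0.01038; check Q = 3.3880e-05
Then add 0.05773 M of D.
Step 2:
                  C         B         D         A
  Initial   0.08244   0.08807    0.6161 7.5697e-05
  Change  7.0811e-06 7.0811e-06 -7.0811e-06 -7.0811e-06
  Equil     0.08245   0.08808    0.6161 6.8616e-05
  solve Keq expr → x = -3.5405e-06; check Q = 3.3880e-05

x = -3.5405e-06 M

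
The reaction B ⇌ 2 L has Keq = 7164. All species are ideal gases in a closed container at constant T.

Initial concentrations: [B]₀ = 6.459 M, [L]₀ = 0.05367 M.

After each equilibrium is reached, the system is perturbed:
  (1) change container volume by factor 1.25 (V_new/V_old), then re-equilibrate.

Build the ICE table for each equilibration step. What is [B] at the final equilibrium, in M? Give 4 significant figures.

[B]_eq = 0.01495 M

Q₀ = 4.4596e-04 vs Keq = 7164 ⇒ Q<K, forward
Step 1:
                   B          L
  Initial      6.459    0.05367
  Change      -6.436      12.87
  Equil      0.02332      12.93
  solve Keq expr → x = 6.436; check Q = 7164
Then change container volume by factor 1.25 (V_new/V_old).
Step 2:
                   B          L
  Initial    0.01866      10.34
  Change    -0.00371   0.007419
  Equil      0.01495      10.35
  solve Keq expr → x = 0.00371; check Q = 7164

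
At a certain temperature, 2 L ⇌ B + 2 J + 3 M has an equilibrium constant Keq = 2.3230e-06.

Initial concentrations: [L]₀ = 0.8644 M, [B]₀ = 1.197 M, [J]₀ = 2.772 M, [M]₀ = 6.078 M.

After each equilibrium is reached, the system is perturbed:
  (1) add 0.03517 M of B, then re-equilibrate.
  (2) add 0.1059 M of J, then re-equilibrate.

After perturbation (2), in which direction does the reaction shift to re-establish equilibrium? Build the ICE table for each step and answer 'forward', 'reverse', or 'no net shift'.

Q₀ = 2764 vs Keq = 2.3230e-06 ⇒ Q>K, reverse
Step 1:
                    L           B           J           M
  init         0.8644       1.197       2.772       6.078
  Δ             2.394      -1.197      -2.394      -3.591
  eq            3.258  1.1219e-05       0.378       2.487
  solve Keq expr → x = -1.197; check Q = 2.3230e-06
Then add 0.03517 M of B.
Step 2:
                    L           B           J           M
  init          3.258     0.03518       0.378       2.487
  Δ           0.07032    -0.03516    -0.07032     -0.1055
  eq            3.329  2.0126e-05      0.3077       2.382
  solve Keq expr → x = -0.03516; check Q = 2.3230e-06
Then add 0.1059 M of J.
Step 3:
                    L           B           J           M
  init          3.329  2.0126e-05      0.4136       2.382
  Δ        1.7971e-05 -8.9855e-06 -1.7971e-05 -2.6957e-05
  eq            3.329  1.1141e-05      0.4136       2.382
  solve Keq expr → x = -8.9855e-06; check Q = 2.3230e-06

Direction: reverse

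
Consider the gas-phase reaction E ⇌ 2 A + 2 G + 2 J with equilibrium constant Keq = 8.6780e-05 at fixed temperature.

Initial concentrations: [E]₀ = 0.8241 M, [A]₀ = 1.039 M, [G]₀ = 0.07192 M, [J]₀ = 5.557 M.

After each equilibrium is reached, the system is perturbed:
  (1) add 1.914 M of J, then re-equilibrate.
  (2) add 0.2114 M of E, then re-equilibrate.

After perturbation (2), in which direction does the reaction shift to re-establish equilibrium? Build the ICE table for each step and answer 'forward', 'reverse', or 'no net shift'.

Direction: forward

Q₀ = 0.2092 vs Keq = 8.6780e-05 ⇒ Q>K, reverse
Step 1:
                    E           A           G           J
  I            0.8241       1.039     0.07192       5.557
  C           0.03515     -0.0703     -0.0703     -0.0703
  E            0.8592      0.9687    0.001625       5.487
  solve Keq expr → x = -0.03515; check Q = 8.6780e-05
Then add 1.914 M of J.
Step 2:
                    E           A           G           J
  I            0.8592      0.9687    0.001625       7.401
  C        2.0972e-04 -4.1944e-04 -4.1944e-04 -4.1944e-04
  E            0.8595      0.9683    0.001205         7.4
  solve Keq expr → x = -2.0972e-04; check Q = 8.6780e-05
Then add 0.2114 M of E.
Step 3:
                    E           A           G           J
  I             1.071      0.9683    0.001205         7.4
  C       -6.9910e-05  1.3982e-04  1.3982e-04  1.3982e-04
  E             1.071      0.9684    0.001345         7.4
  solve Keq expr → x = 6.9910e-05; check Q = 8.6780e-05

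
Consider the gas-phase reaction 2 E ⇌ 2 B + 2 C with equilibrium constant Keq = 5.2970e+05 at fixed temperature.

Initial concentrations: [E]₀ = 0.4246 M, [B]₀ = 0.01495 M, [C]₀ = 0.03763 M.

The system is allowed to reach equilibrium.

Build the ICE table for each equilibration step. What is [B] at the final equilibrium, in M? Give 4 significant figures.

Q₀ = 1.7555e-06 vs Keq = 5.2970e+05 ⇒ Q<K, forward
Step 1:
                    E           B           C
  I            0.4246     0.01495     0.03763
  C           -0.4243      0.4243      0.4243
  E        2.7881e-04      0.4393       0.462
  solve Keq expr → x = 0.2122; check Q = 5.2970e+05

[B]_eq = 0.4393 M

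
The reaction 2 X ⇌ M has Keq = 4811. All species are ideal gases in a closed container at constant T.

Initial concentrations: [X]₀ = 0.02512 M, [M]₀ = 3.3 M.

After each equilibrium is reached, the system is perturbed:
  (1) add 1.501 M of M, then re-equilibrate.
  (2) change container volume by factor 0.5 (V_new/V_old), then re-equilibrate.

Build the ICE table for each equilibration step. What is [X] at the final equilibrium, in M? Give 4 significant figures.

[X]_eq = 0.04468 M

Q₀ = 5230 vs Keq = 4811 ⇒ Q>K, reverse
Step 1:
                  X         M
  init      0.02512       3.3
  Δ        0.001068 -5.3405e-04
  eq        0.02619     3.299
  solve Keq expr → x = -5.3405e-04; check Q = 4811
Then add 1.501 M of M.
Step 2:
                  X         M
  init      0.02619       4.8
  Δ        0.005391 -0.002696
  eq        0.03158     4.798
  solve Keq expr → x = -0.002696; check Q = 4811
Then change container volume by factor 0.5 (V_new/V_old).
Step 3:
                  X         M
  init      0.06316     9.596
  Δ        -0.01848  0.009239
  eq        0.04468     9.605
  solve Keq expr → x = 0.009239; check Q = 4811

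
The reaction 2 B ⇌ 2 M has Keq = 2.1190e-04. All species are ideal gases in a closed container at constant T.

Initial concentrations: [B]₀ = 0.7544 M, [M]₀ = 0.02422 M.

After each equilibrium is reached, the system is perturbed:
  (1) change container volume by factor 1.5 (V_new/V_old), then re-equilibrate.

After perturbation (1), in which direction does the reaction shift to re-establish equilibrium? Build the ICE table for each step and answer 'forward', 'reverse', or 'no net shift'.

Q₀ = 0.001031 vs Keq = 2.1190e-04 ⇒ Q>K, reverse
Step 1:
                   B          M
  I           0.7544    0.02422
  C          0.01305   -0.01305
  E           0.7674    0.01117
  solve Keq expr → x = -0.006524; check Q = 2.1190e-04
Then change container volume by factor 1.5 (V_new/V_old).
Step 2:
                   B          M
  I           0.5116   0.007448
  C                0          0
  E           0.5116   0.007448
  solve Keq expr → x = 0; check Q = 2.1190e-04

Direction: no net shift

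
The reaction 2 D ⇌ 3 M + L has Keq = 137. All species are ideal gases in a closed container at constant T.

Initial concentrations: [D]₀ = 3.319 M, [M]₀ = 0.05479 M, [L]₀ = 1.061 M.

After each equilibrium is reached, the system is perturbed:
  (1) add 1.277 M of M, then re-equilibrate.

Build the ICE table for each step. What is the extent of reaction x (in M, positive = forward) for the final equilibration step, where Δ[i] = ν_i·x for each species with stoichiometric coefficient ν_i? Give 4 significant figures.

Q₀ = 1.5842e-05 vs Keq = 137 ⇒ Q<K, forward
Step 1:
                    D           M           L
  Initial       3.319     0.05479       1.061
  Change       -2.413       3.619       1.206
  Equil        0.9061       3.674       2.267
  solve Keq expr → x = 1.206; check Q = 137
Then add 1.277 M of M.
Step 2:
                    D           M           L
  Initial      0.9061       4.951       2.267
  Change       0.2892     -0.4337     -0.1446
  Equil         1.195       4.517       2.123
  solve Keq expr → x = -0.1446; check Q = 137

x = -0.1446 M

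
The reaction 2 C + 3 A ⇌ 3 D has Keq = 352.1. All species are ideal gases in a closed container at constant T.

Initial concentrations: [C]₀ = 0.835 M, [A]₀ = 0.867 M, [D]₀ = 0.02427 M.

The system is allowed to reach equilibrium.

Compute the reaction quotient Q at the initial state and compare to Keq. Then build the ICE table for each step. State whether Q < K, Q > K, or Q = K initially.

Q₀ = 3.1461e-05 vs Keq = 352.1 ⇒ Q<K, forward
Step 1:
                    C           A           D
  I             0.835       0.867     0.02427
  C           -0.4522     -0.6783      0.6783
  E            0.3828      0.1887      0.7026
  solve Keq expr → x = 0.2261; check Q = 352.1

Q₀ = 3.1461e-05; Q < K (proceeds forward)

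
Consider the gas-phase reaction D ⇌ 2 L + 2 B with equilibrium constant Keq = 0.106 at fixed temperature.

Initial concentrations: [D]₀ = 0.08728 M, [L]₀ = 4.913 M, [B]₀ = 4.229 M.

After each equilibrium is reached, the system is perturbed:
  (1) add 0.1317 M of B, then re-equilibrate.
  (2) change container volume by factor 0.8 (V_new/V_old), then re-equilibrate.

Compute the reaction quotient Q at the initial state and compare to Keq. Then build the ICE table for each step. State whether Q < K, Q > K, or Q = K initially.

Q₀ = 4946; Q > K (proceeds reverse)

Q₀ = 4946 vs Keq = 0.106 ⇒ Q>K, reverse
Step 1:
                   D          L          B
  Initial    0.08728      4.913      4.229
  Change       1.906     -3.812     -3.812
  Equil        1.993      1.101     0.4173
  solve Keq expr → x = -1.906; check Q = 0.106
Then add 0.1317 M of B.
Step 2:
                   D          L          B
  Initial      1.993      1.101      0.549
  Change     0.04482   -0.08964   -0.08964
  Equil        2.038      1.012     0.4594
  solve Keq expr → x = -0.04482; check Q = 0.106
Then change container volume by factor 0.8 (V_new/V_old).
Step 3:
                   D          L          B
  Initial      2.547      1.265     0.5743
  Change     0.05825    -0.1165    -0.1165
  Equil        2.606      1.148     0.4577
  solve Keq expr → x = -0.05825; check Q = 0.106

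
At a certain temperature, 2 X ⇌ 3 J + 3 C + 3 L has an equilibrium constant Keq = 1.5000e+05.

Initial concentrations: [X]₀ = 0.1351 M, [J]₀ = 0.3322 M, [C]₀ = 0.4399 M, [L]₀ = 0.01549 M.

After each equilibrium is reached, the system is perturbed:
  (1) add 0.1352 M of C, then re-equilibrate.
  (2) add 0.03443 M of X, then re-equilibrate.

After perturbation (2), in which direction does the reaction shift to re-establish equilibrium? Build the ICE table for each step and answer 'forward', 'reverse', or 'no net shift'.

Q₀ = 6.3548e-07 vs Keq = 1.5000e+05 ⇒ Q<K, forward
Step 1:
                   X          J          C          L
  Initial     0.1351     0.3322     0.4399    0.01549
  Change      -0.135     0.2026     0.2026     0.2026
  Equil   5.2948e-05     0.5348     0.6425     0.2181
  solve Keq expr → x = 0.06752; check Q = 1.5000e+05
Then add 0.1352 M of C.
Step 2:
                   X          J          C          L
  Initial 5.2948e-05     0.5348     0.7777     0.2181
  Change  1.7543e-05 -2.6314e-05 -2.6314e-05 -2.6314e-05
  Equil   7.0491e-05     0.5347     0.7776      0.218
  solve Keq expr → x = -8.7713e-06; check Q = 1.5000e+05
Then add 0.03443 M of X.
Step 3:
                   X          J          C          L
  Initial     0.0345     0.5347     0.7776      0.218
  Change    -0.03438    0.05157    0.05157    0.05157
  Equil   1.2253e-04     0.5863     0.8292     0.2696
  solve Keq expr → x = 0.01719; check Q = 1.5000e+05

Direction: forward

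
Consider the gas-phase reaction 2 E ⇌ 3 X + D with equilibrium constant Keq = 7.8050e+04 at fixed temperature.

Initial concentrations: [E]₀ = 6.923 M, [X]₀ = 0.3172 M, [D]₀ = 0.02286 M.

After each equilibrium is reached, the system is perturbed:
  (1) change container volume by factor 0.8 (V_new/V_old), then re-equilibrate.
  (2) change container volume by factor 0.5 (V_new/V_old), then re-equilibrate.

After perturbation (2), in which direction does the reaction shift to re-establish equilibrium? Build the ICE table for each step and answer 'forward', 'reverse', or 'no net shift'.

Direction: reverse

Q₀ = 1.5223e-05 vs Keq = 7.8050e+04 ⇒ Q<K, forward
Step 1:
                  E         X         D
  Initial     6.923    0.3172   0.02286
  Change     -6.703     10.06     3.352
  Equil      0.2196     10.37     3.375
  solve Keq expr → x = 3.352; check Q = 7.8050e+04
Then change container volume by factor 0.8 (V_new/V_old).
Step 2:
                  E         X         D
  Initial    0.2746     12.97     4.218
  Change    0.06358  -0.09537  -0.03179
  Equil      0.3381     12.87     4.186
  solve Keq expr → x = -0.03179; check Q = 7.8050e+04
Then change container volume by factor 0.5 (V_new/V_old).
Step 3:
                  E         X         D
  Initial    0.6763     25.74     8.373
  Change     0.5851   -0.8776   -0.2925
  Equil       1.261     24.86      8.08
  solve Keq expr → x = -0.2925; check Q = 7.8050e+04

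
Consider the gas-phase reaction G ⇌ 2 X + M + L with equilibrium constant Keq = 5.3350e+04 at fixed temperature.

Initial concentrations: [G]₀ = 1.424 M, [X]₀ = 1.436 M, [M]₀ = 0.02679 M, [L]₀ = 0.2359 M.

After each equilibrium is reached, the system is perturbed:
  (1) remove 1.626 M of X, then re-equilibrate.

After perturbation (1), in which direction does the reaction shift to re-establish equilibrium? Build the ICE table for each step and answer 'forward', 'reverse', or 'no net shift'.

Direction: forward

Q₀ = 0.009152 vs Keq = 5.3350e+04 ⇒ Q<K, forward
Step 1:
                    G           X           M           L
  init          1.424       1.436     0.02679      0.2359
  Δ            -1.423       2.846       1.423       1.423
  eq       8.2690e-04       4.282        1.45       1.659
  solve Keq expr → x = 1.423; check Q = 5.3350e+04
Then remove 1.626 M of X.
Step 2:
                    G           X           M           L
  init     8.2690e-04       2.656        1.45       1.659
  Δ       -5.0828e-04    0.001017  5.0828e-04  5.0828e-04
  eq       3.1862e-04       2.657        1.45        1.66
  solve Keq expr → x = 5.0828e-04; check Q = 5.3350e+04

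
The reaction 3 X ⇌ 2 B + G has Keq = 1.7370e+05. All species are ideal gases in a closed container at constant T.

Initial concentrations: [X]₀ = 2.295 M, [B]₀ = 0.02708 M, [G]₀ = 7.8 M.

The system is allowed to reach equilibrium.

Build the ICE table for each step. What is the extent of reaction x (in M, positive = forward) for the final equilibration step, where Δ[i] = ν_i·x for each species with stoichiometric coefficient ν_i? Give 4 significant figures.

x = 0.7488 M

Q₀ = 4.7320e-04 vs Keq = 1.7370e+05 ⇒ Q<K, forward
Step 1:
                    X           B           G
  Initial       2.295     0.02708         7.8
  Change       -2.246       1.498      0.7488
  Equil       0.04855       1.525       8.549
  solve Keq expr → x = 0.7488; check Q = 1.7370e+05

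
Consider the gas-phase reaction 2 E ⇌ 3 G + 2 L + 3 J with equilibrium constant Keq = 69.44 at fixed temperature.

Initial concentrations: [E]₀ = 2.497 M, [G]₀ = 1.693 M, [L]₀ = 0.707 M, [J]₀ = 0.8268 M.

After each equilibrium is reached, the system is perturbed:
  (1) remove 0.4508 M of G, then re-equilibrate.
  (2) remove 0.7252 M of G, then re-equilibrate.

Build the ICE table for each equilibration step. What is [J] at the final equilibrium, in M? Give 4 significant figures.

Q₀ = 0.2199 vs Keq = 69.44 ⇒ Q<K, forward
Step 1:
                   E          G          L          J
  init         2.497      1.693      0.707     0.8268
  Δ          -0.6719      1.008     0.6719      1.008
  eq           1.825      2.701      1.379      1.835
  solve Keq expr → x = 0.3359; check Q = 69.44
Then remove 0.4508 M of G.
Step 2:
                   E          G          L          J
  init         1.825       2.25      1.379      1.835
  Δ         -0.07992     0.1199    0.07992     0.1199
  eq           1.745       2.37      1.459      1.955
  solve Keq expr → x = 0.03996; check Q = 69.44
Then remove 0.7252 M of G.
Step 3:
                   E          G          L          J
  init         1.745      1.645      1.459      1.955
  Δ          -0.1513     0.2269     0.1513     0.2269
  eq           1.594      1.872       1.61      2.181
  solve Keq expr → x = 0.07563; check Q = 69.44

[J]_eq = 2.181 M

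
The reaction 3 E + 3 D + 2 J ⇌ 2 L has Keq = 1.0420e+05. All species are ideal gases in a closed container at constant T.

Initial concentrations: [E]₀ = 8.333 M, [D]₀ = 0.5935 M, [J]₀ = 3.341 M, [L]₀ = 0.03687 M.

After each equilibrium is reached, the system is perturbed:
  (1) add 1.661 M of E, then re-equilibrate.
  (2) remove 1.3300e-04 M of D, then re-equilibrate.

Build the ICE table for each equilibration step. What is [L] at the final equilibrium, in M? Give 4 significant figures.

[L]_eq = 0.432 M

Q₀ = 1.0068e-06 vs Keq = 1.0420e+05 ⇒ Q<K, forward
Step 1:
                  E         D         J         L
  Initial     8.333    0.5935     3.341   0.03687
  Change    -0.5927   -0.5927   -0.3952    0.3952
  Equil        7.74 7.6352e-04     2.946     0.432
  solve Keq expr → x = 0.1976; check Q = 1.0420e+05
Then add 1.661 M of E.
Step 2:
                  E         D         J         L
  Initial     9.401 7.6352e-04     2.946     0.432
  Change  -1.3479e-04 -1.3479e-04 -8.9859e-05 8.9859e-05
  Equil       9.401 6.2874e-04     2.946    0.4321
  solve Keq expr → x = 4.4930e-05; check Q = 1.0420e+05
Then remove 1.3300e-04 M of D.
Step 3:
                  E         D         J         L
  Initial     9.401 4.9574e-04     2.946    0.4321
  Change  1.3289e-04 1.3289e-04 8.8595e-05 -8.8595e-05
  Equil       9.401 6.2863e-04     2.946     0.432
  solve Keq expr → x = -4.4298e-05; check Q = 1.0420e+05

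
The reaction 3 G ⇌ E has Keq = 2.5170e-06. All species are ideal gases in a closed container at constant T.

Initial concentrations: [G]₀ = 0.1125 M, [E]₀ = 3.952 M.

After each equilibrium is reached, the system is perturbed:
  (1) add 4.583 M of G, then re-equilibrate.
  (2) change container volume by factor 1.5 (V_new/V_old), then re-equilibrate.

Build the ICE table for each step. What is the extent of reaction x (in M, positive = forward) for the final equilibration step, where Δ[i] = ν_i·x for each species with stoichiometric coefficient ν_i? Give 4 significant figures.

x = -0.004189 M

Q₀ = 2776 vs Keq = 2.5170e-06 ⇒ Q>K, reverse
Step 1:
                   G          E
  I           0.1125      3.952
  C            11.84     -3.948
  E            11.96   0.004301
  solve Keq expr → x = -3.948; check Q = 2.5170e-06
Then add 4.583 M of G.
Step 2:
                   G          E
  I            16.54   0.004301
  C         -0.02112   0.007041
  E            16.52    0.01134
  solve Keq expr → x = 0.007041; check Q = 2.5170e-06
Then change container volume by factor 1.5 (V_new/V_old).
Step 3:
                   G          E
  I            11.01   0.007562
  C          0.01257  -0.004189
  E            11.02   0.003372
  solve Keq expr → x = -0.004189; check Q = 2.5170e-06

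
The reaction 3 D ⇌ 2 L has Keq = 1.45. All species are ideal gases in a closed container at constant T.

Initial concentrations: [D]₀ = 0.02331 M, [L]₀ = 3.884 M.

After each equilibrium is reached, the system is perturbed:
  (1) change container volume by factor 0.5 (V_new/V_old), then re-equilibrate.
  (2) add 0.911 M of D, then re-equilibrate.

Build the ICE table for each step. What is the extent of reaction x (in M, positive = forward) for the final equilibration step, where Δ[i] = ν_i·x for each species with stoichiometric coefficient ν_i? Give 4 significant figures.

Q₀ = 1.1911e+06 vs Keq = 1.45 ⇒ Q>K, reverse
Step 1:
                    D           L
  I           0.02331       3.884
  C             1.709      -1.139
  E             1.732       2.745
  solve Keq expr → x = -0.5696; check Q = 1.45
Then change container volume by factor 0.5 (V_new/V_old).
Step 2:
                    D           L
  I             3.464        5.49
  C           -0.5858      0.3905
  E             2.878        5.88
  solve Keq expr → x = 0.1953; check Q = 1.45
Then add 0.911 M of D.
Step 3:
                    D           L
  I             3.789        5.88
  C           -0.7501         0.5
  E             3.039        6.38
  solve Keq expr → x = 0.25; check Q = 1.45

x = 0.25 M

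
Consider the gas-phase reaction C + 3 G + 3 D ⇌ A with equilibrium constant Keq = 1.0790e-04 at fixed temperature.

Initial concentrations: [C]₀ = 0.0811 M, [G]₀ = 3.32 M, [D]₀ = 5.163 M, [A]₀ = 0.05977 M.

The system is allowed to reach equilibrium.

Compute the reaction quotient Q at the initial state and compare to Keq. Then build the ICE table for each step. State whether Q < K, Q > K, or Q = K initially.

Q₀ = 1.4633e-04 vs Keq = 1.0790e-04 ⇒ Q>K, reverse
Step 1:
                    C           G           D           A
  I            0.0811        3.32       5.163     0.05977
  C          0.008895     0.02668     0.02668   -0.008895
  E           0.08999       3.347        5.19     0.05088
  solve Keq expr → x = -0.008895; check Q = 1.0790e-04

Q₀ = 1.4633e-04; Q > K (proceeds reverse)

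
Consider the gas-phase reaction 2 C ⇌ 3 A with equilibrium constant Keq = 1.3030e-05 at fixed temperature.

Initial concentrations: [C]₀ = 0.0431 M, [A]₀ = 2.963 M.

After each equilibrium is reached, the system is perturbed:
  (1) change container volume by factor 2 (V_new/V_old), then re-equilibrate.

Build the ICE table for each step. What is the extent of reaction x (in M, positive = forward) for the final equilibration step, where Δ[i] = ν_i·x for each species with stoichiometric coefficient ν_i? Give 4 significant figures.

x = 0.001598 M

Q₀ = 1.4004e+04 vs Keq = 1.3030e-05 ⇒ Q>K, reverse
Step 1:
                  C         A
  I          0.0431     2.963
  C            1.95    -2.926
  E           1.994   0.03727
  solve Keq expr → x = -0.9752; check Q = 1.3030e-05
Then change container volume by factor 2 (V_new/V_old).
Step 2:
                  C         A
  I          0.9968   0.01864
  C       -0.003196  0.004794
  E          0.9936   0.02343
  solve Keq expr → x = 0.001598; check Q = 1.3030e-05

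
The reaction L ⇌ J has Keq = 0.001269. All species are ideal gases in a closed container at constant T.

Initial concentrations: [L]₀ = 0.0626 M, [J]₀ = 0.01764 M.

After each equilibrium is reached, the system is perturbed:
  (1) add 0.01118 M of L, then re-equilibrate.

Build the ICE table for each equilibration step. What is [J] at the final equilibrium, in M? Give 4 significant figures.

[J]_eq = 1.1586e-04 M

Q₀ = 0.2818 vs Keq = 0.001269 ⇒ Q>K, reverse
Step 1:
                  L         J
  init       0.0626   0.01764
  Δ         0.01754  -0.01754
  eq        0.08014 1.0170e-04
  solve Keq expr → x = -0.01754; check Q = 0.001269
Then add 0.01118 M of L.
Step 2:
                  L         J
  init      0.09132 1.0170e-04
  Δ       -1.4169e-05 1.4169e-05
  eq         0.0913 1.1586e-04
  solve Keq expr → x = 1.4169e-05; check Q = 0.001269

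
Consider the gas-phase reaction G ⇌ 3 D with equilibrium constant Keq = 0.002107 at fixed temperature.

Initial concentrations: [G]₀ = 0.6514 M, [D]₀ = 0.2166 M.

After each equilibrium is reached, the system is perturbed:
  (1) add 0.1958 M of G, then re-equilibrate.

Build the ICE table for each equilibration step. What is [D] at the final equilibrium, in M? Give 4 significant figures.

[D]_eq = 0.1228 M

Q₀ = 0.0156 vs Keq = 0.002107 ⇒ Q>K, reverse
Step 1:
                  G         D
  Initial    0.6514    0.2166
  Change    0.03451   -0.1035
  Equil      0.6859    0.1131
  solve Keq expr → x = -0.03451; check Q = 0.002107
Then add 0.1958 M of G.
Step 2:
                  G         D
  Initial    0.8817    0.1131
  Change   -0.00324   0.00972
  Equil      0.8785    0.1228
  solve Keq expr → x = 0.00324; check Q = 0.002107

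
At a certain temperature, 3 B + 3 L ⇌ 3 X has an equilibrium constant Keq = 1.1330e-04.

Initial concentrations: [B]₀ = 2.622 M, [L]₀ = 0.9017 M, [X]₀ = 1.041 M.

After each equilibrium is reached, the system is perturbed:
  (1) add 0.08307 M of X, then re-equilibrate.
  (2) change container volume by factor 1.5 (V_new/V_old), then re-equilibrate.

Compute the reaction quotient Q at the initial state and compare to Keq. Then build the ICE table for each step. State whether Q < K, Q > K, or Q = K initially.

Q₀ = 0.08536 vs Keq = 1.1330e-04 ⇒ Q>K, reverse
Step 1:
                   B          L          X
  Initial      2.622     0.9017      1.041
  Change      0.7673     0.7673    -0.7673
  Equil        3.389      1.669     0.2737
  solve Keq expr → x = -0.2558; check Q = 1.1330e-04
Then add 0.08307 M of X.
Step 2:
                   B          L          X
  Initial      3.389      1.669     0.3568
  Change     0.06656    0.06656   -0.06656
  Equil        3.456      1.736     0.2902
  solve Keq expr → x = -0.02219; check Q = 1.1330e-04
Then change container volume by factor 1.5 (V_new/V_old).
Step 3:
                   B          L          X
  Initial      2.304      1.157     0.1935
  Change     0.05512    0.05512   -0.05512
  Equil        2.359      1.212     0.1384
  solve Keq expr → x = -0.01837; check Q = 1.1330e-04

Q₀ = 0.08536; Q > K (proceeds reverse)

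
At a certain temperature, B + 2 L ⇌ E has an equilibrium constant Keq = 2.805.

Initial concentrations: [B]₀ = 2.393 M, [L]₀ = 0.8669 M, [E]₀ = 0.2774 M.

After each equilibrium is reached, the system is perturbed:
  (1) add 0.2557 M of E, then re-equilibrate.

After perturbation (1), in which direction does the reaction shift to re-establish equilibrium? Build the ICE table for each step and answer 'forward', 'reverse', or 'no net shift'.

Direction: reverse

Q₀ = 0.1543 vs Keq = 2.805 ⇒ Q<K, forward
Step 1:
                   B          L          E
  Initial      2.393     0.8669     0.2774
  Change     -0.2801    -0.5602     0.2801
  Equil        2.113     0.3067     0.5575
  solve Keq expr → x = 0.2801; check Q = 2.805
Then add 0.2557 M of E.
Step 2:
                   B          L          E
  Initial      2.113     0.3067     0.8132
  Change     0.02752    0.05505   -0.02752
  Equil         2.14     0.3617     0.7857
  solve Keq expr → x = -0.02752; check Q = 2.805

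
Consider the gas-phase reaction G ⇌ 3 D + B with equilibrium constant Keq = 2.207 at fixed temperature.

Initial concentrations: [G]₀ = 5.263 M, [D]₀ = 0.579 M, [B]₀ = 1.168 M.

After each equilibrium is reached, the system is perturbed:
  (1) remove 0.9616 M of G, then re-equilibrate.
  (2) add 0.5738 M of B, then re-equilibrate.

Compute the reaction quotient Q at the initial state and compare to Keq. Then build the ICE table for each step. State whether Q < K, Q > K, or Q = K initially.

Q₀ = 0.04308; Q < K (proceeds forward)

Q₀ = 0.04308 vs Keq = 2.207 ⇒ Q<K, forward
Step 1:
                   G          D          B
  I            5.263      0.579      1.168
  C          -0.4339      1.302     0.4339
  E            4.829      1.881      1.602
  solve Keq expr → x = 0.4339; check Q = 2.207
Then remove 0.9616 M of G.
Step 2:
                   G          D          B
  I            3.867      1.881      1.602
  C          0.03811    -0.1143   -0.03811
  E            3.906      1.766      1.564
  solve Keq expr → x = -0.03811; check Q = 2.207
Then add 0.5738 M of B.
Step 3:
                   G          D          B
  I            3.906      1.766      2.138
  C          0.05158    -0.1547   -0.05158
  E            3.957      1.612      2.086
  solve Keq expr → x = -0.05158; check Q = 2.207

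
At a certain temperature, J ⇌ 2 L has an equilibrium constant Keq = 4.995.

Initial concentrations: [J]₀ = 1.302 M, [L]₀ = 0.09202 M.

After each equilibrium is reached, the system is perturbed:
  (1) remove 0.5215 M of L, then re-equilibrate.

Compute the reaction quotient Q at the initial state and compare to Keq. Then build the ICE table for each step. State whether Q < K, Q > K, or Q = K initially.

Q₀ = 0.006504 vs Keq = 4.995 ⇒ Q<K, forward
Step 1:
                    J           L
  Initial       1.302     0.09202
  Change      -0.7695       1.539
  Equil        0.5325       1.631
  solve Keq expr → x = 0.7695; check Q = 4.995
Then remove 0.5215 M of L.
Step 2:
                    J           L
  Initial      0.5325       1.109
  Change      -0.1429      0.2857
  Equil        0.3897       1.395
  solve Keq expr → x = 0.1429; check Q = 4.995

Q₀ = 0.006504; Q < K (proceeds forward)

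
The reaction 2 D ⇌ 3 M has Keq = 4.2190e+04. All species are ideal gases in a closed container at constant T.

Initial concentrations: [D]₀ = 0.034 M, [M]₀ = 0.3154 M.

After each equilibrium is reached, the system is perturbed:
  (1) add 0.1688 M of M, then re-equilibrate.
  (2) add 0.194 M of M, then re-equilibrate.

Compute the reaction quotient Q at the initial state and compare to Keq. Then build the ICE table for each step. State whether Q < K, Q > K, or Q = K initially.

Q₀ = 27.14 vs Keq = 4.2190e+04 ⇒ Q<K, forward
Step 1:
                   D          M
  I            0.034     0.3154
  C         -0.03293    0.04939
  E         0.001073     0.3648
  solve Keq expr → x = 0.01646; check Q = 4.2190e+04
Then add 0.1688 M of M.
Step 2:
                   D          M
  I         0.001073     0.5336
  C       8.1841e-04  -0.001228
  E         0.001891     0.5324
  solve Keq expr → x = -4.0921e-04; check Q = 4.2190e+04
Then add 0.194 M of M.
Step 3:
                   D          M
  I         0.001891     0.7264
  C         0.001112  -0.001669
  E         0.003004     0.7247
  solve Keq expr → x = -5.5622e-04; check Q = 4.2190e+04

Q₀ = 27.14; Q < K (proceeds forward)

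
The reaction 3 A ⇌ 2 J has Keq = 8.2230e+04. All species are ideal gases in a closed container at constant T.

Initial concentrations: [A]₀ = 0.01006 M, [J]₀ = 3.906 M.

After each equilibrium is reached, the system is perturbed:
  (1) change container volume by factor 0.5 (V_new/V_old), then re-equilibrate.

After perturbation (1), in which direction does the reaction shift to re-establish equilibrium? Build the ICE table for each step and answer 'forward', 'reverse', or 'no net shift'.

Direction: forward

Q₀ = 1.4985e+07 vs Keq = 8.2230e+04 ⇒ Q>K, reverse
Step 1:
                    A           J
  init        0.01006       3.906
  Δ           0.04667    -0.03111
  eq          0.05673       3.875
  solve Keq expr → x = -0.01556; check Q = 8.2230e+04
Then change container volume by factor 0.5 (V_new/V_old).
Step 2:
                    A           J
  init         0.1135        7.75
  Δ          -0.02329     0.01552
  eq          0.09018       7.765
  solve Keq expr → x = 0.007762; check Q = 8.2230e+04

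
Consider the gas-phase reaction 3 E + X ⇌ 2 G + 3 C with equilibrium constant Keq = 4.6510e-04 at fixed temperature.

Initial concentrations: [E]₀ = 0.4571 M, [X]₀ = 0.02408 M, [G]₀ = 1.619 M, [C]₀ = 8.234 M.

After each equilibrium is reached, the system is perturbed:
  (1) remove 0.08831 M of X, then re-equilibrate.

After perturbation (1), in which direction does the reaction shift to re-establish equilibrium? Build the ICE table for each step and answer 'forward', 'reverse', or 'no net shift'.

Q₀ = 6.3626e+05 vs Keq = 4.6510e-04 ⇒ Q>K, reverse
Step 1:
                  E         X         G         C
  I          0.4571   0.02408     1.619     8.234
  C           2.418    0.8061    -1.612    -2.418
  E           2.875    0.8302  0.006831     5.816
  solve Keq expr → x = -0.8061; check Q = 4.6510e-04
Then remove 0.08831 M of X.
Step 2:
                  E         X         G         C
  I           2.875    0.7419  0.006831     5.816
  C       5.5491e-04 1.8497e-04 -3.6994e-04 -5.5491e-04
  E           2.876     0.742  0.006461     5.815
  solve Keq expr → x = -1.8497e-04; check Q = 4.6510e-04

Direction: reverse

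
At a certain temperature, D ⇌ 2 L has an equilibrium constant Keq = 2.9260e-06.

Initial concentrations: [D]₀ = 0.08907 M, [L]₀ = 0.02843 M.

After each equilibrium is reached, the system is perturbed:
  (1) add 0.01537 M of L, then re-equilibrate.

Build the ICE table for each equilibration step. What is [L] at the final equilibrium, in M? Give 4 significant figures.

[L]_eq = 5.6909e-04 M

Q₀ = 0.009074 vs Keq = 2.9260e-06 ⇒ Q>K, reverse
Step 1:
                  D         L
  init      0.08907   0.02843
  Δ         0.01394  -0.02788
  eq          0.103 5.4901e-04
  solve Keq expr → x = -0.01394; check Q = 2.9260e-06
Then add 0.01537 M of L.
Step 2:
                  D         L
  init        0.103   0.01592
  Δ        0.007675  -0.01535
  eq         0.1107 5.6909e-04
  solve Keq expr → x = -0.007675; check Q = 2.9260e-06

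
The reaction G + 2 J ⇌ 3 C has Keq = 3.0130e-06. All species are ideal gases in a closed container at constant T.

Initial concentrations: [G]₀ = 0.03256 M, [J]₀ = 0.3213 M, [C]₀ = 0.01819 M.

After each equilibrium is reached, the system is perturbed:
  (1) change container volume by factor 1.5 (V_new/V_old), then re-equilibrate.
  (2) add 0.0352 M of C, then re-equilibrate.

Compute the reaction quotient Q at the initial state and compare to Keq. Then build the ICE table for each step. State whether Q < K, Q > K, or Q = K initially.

Q₀ = 0.001791 vs Keq = 3.0130e-06 ⇒ Q>K, reverse
Step 1:
                   G          J          C
  I          0.03256     0.3213    0.01819
  C         0.005288    0.01058   -0.01587
  E          0.03785     0.3319   0.002325
  solve Keq expr → x = -0.005288; check Q = 3.0130e-06
Then change container volume by factor 1.5 (V_new/V_old).
Step 2:
                   G          J          C
  I          0.02523     0.2213    0.00155
  C                0          0          0
  E          0.02523     0.2213    0.00155
  solve Keq expr → x = 0; check Q = 3.0130e-06
Then add 0.0352 M of C.
Step 3:
                   G          J          C
  I          0.02523     0.2213    0.03675
  C          0.01162    0.02325   -0.03487
  E          0.03686     0.2445   0.001879
  solve Keq expr → x = -0.01162; check Q = 3.0130e-06

Q₀ = 0.001791; Q > K (proceeds reverse)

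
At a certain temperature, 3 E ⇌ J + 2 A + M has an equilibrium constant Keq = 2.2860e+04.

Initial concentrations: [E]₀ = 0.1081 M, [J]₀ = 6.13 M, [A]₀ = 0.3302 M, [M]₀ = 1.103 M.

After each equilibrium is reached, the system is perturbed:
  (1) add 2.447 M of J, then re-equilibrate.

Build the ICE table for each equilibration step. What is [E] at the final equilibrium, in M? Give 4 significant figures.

[E]_eq = 0.03914 M

Q₀ = 583.6 vs Keq = 2.2860e+04 ⇒ Q<K, forward
Step 1:
                    E           J           A           M
  init         0.1081        6.13      0.3302       1.103
  Δ          -0.07292     0.02431     0.04861     0.02431
  eq          0.03518       6.154      0.3788       1.127
  solve Keq expr → x = 0.02431; check Q = 2.2860e+04
Then add 2.447 M of J.
Step 2:
                    E           J           A           M
  init        0.03518       8.601      0.3788       1.127
  Δ          0.003953   -0.001318   -0.002636   -0.001318
  eq          0.03914         8.6      0.3762       1.126
  solve Keq expr → x = -0.001318; check Q = 2.2860e+04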